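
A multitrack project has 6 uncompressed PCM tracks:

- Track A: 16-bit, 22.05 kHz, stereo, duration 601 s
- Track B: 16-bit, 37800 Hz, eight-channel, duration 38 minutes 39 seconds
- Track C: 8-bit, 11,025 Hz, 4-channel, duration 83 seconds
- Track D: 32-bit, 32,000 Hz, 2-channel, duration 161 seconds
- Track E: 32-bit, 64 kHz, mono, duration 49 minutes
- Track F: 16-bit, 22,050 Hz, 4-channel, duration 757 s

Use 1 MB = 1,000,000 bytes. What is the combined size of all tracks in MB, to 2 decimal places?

Track A: 22,050 × 601 × 2 × 2 = 53,008,200 bytes.
Track B: 38 minutes 39 seconds = 2,319 s; 37,800 × 2,319 × 2 × 8 = 1,402,531,200 bytes.
Track C: 11,025 × 83 × 1 × 4 = 3,660,300 bytes.
Track D: 32,000 × 161 × 4 × 2 = 41,216,000 bytes.
Track E: 49 minutes = 2,940 s; 64,000 × 2,940 × 4 × 1 = 752,640,000 bytes.
Track F: 22,050 × 757 × 2 × 4 = 133,534,800 bytes.
Total = 2,386,590,500 bytes = 2386.59 MB.

2386.59 MB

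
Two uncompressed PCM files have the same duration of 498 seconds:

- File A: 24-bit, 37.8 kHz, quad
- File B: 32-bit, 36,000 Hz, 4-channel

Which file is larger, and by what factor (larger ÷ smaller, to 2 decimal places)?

File A: 37,800 × 3 × 4 = 453,600 bytes/s.
File B: 36,000 × 4 × 4 = 576,000 bytes/s.
File B is larger; ratio = 286,848,000 / 225,892,800 = 1.27.

File B, by a factor of 1.27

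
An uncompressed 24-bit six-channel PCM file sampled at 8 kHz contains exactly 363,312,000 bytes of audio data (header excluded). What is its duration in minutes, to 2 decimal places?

Byte rate = 8,000 × 3 × 6 = 144,000 bytes/s.
Duration = 363,312,000 / 144,000 = 2,523 s.
2,523 s / 60 = 42.05 minutes.

42.05 minutes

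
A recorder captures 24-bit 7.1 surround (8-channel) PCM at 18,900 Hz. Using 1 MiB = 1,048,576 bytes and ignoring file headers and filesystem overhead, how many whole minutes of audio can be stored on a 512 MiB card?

Uncompressed byte rate = 18,900 × 3 × 8 = 453,600 bytes/s.
Capacity = 512 × 1,048,576 = 536,870,912 bytes.
536,870,912 / 453,600 ≈ 1183.58 s → 19 minutes.

19 minutes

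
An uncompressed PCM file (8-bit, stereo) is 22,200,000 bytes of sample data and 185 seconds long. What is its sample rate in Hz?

60,000 Hz

Bytes = sample_rate × seconds × bytes_per_sample × channels.
sample_rate = 22,200,000 / (185 × 1 × 2) = 22,200,000 / 370 = 60,000 Hz.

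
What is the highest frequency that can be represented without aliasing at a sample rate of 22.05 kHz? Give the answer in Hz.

11,025 Hz

Nyquist frequency = sample rate / 2 = 22,050 / 2 = 11,025 Hz.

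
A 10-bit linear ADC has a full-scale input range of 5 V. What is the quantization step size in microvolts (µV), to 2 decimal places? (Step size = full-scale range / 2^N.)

4882.81 µV

5 V / 2^10 = 5 / 1,024 V = 4882.81 µV.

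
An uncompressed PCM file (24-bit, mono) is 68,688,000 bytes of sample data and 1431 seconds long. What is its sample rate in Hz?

Bytes = sample_rate × seconds × bytes_per_sample × channels.
sample_rate = 68,688,000 / (1,431 × 3 × 1) = 68,688,000 / 4,293 = 16,000 Hz.

16,000 Hz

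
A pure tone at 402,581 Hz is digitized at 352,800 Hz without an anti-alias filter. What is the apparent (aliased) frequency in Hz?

49,781 Hz

Nyquist = 352,800/2 = 176,400 Hz; 402,581 Hz exceeds it.
Alias = |402,581 − 1×352,800| = |402,581 − 352,800| = 49,781 Hz.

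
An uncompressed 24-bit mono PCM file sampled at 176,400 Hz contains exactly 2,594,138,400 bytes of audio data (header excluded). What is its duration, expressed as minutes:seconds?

81:42

Byte rate = 176,400 × 3 × 1 = 529,200 bytes/s.
Duration = 2,594,138,400 / 529,200 = 4,902 s.
4,902 s = 81:42.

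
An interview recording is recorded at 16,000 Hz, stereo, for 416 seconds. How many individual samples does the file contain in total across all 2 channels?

13,312,000 samples

16,000 × 416 s × 2 ch = 13,312,000 samples.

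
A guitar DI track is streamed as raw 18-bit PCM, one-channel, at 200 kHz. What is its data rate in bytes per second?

450,000 bytes/s

Bit rate = 200,000 × 18 × 1 = 3,600,000 bits/s.
3,600,000 / 8 = 450,000 bytes/s.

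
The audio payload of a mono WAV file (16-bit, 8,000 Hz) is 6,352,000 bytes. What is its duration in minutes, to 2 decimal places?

Byte rate = 8,000 × 2 × 1 = 16,000 bytes/s.
Duration = 6,352,000 / 16,000 = 397 s.
397 s / 60 = 6.62 minutes.

6.62 minutes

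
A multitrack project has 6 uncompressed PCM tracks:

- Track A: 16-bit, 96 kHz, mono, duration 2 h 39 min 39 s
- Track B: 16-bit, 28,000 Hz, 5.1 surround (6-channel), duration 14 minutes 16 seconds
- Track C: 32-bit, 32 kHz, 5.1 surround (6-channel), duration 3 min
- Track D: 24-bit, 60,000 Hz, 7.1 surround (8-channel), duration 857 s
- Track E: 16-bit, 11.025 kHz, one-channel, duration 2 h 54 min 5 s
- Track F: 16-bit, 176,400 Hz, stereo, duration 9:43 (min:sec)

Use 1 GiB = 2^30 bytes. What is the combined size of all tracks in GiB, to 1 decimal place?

3.9 GiB

Track A: 2 h 39 min 39 s = 9,579 s; 96,000 × 9,579 × 2 × 1 = 1,839,168,000 bytes.
Track B: 14 minutes 16 seconds = 856 s; 28,000 × 856 × 2 × 6 = 287,616,000 bytes.
Track C: 3 min = 180 s; 32,000 × 180 × 4 × 6 = 138,240,000 bytes.
Track D: 60,000 × 857 × 3 × 8 = 1,234,080,000 bytes.
Track E: 2 h 54 min 5 s = 10,445 s; 11,025 × 10,445 × 2 × 1 = 230,312,250 bytes.
Track F: 9:43 (min:sec) = 583 s; 176,400 × 583 × 2 × 2 = 411,364,800 bytes.
Total = 4,140,781,050 bytes = 3.9 GiB.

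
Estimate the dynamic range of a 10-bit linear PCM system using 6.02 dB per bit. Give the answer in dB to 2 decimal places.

60.20 dB

10 × 6.02 = 60.20 dB.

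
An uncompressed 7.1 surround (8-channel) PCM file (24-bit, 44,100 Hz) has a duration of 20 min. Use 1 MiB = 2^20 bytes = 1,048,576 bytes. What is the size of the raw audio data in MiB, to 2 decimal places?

1211.24 MiB

Duration = 20 min = 1,200 s.
Bytes = 44,100 samples/s × 1,200 s × 3 bytes/sample × 8 ch = 1,270,080,000 bytes.
1,270,080,000 / 1,048,576 = 1211.24 MiB.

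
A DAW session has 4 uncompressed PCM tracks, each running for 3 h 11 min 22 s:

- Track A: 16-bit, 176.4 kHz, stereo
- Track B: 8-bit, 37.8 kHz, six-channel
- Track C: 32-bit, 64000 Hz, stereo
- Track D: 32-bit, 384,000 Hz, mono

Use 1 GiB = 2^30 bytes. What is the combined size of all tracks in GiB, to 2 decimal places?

3 h 11 min 22 s = 11,482 s.
Track A: 176,400 × 11,482 × 2 × 2 = 8,101,699,200 bytes.
Track B: 37,800 × 11,482 × 1 × 6 = 2,604,117,600 bytes.
Track C: 64,000 × 11,482 × 4 × 2 = 5,878,784,000 bytes.
Track D: 384,000 × 11,482 × 4 × 1 = 17,636,352,000 bytes.
Total = 34,220,952,800 bytes = 31.87 GiB.

31.87 GiB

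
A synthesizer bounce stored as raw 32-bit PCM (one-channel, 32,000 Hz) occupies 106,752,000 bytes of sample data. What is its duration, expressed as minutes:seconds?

Byte rate = 32,000 × 4 × 1 = 128,000 bytes/s.
Duration = 106,752,000 / 128,000 = 834 s.
834 s = 13:54.

13:54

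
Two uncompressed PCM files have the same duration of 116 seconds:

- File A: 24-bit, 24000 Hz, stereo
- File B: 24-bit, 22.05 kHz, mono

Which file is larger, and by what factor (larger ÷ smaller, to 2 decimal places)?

File A, by a factor of 2.18

File A: 24,000 × 3 × 2 = 144,000 bytes/s.
File B: 22,050 × 3 × 1 = 66,150 bytes/s.
File A is larger; ratio = 16,704,000 / 7,673,400 = 2.18.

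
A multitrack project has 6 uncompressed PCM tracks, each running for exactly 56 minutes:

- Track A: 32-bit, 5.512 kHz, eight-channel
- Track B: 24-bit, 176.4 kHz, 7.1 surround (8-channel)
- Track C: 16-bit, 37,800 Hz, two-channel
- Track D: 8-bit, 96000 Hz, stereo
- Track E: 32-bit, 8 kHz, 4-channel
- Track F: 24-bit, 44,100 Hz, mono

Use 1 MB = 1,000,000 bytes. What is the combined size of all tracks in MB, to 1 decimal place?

16845.3 MB

exactly 56 minutes = 3,360 s.
Track A: 5,512 × 3,360 × 4 × 8 = 592,650,240 bytes.
Track B: 176,400 × 3,360 × 3 × 8 = 14,224,896,000 bytes.
Track C: 37,800 × 3,360 × 2 × 2 = 508,032,000 bytes.
Track D: 96,000 × 3,360 × 1 × 2 = 645,120,000 bytes.
Track E: 8,000 × 3,360 × 4 × 4 = 430,080,000 bytes.
Track F: 44,100 × 3,360 × 3 × 1 = 444,528,000 bytes.
Total = 16,845,306,240 bytes = 16845.3 MB.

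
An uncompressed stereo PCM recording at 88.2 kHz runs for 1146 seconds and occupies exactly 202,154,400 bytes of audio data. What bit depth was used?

Bytes per sample = 202,154,400 / (88,200 × 1,146 × 2) = 202,154,400 / 202,154,400 = 1.
Bit depth = 1 × 8 = 8 bits.

8 bits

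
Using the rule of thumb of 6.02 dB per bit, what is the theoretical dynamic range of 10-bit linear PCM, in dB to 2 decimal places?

60.20 dB

10 × 6.02 = 60.20 dB.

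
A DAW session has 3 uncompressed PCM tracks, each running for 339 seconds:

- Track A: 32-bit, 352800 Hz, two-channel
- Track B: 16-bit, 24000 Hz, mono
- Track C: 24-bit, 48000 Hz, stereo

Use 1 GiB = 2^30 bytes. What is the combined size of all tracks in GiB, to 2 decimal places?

1.00 GiB

Track A: 352,800 × 339 × 4 × 2 = 956,793,600 bytes.
Track B: 24,000 × 339 × 2 × 1 = 16,272,000 bytes.
Track C: 48,000 × 339 × 3 × 2 = 97,632,000 bytes.
Total = 1,070,697,600 bytes = 1.00 GiB.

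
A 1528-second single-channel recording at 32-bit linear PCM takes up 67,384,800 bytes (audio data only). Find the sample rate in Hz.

11,025 Hz

Bytes = sample_rate × seconds × bytes_per_sample × channels.
sample_rate = 67,384,800 / (1,528 × 4 × 1) = 67,384,800 / 6,112 = 11,025 Hz.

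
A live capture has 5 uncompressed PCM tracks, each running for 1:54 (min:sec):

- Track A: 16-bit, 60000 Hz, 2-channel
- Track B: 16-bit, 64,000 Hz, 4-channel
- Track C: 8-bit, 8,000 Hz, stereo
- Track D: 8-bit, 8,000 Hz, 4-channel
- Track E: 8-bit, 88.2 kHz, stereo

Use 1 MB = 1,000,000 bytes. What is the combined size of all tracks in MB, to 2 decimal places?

1:54 (min:sec) = 114 s.
Track A: 60,000 × 114 × 2 × 2 = 27,360,000 bytes.
Track B: 64,000 × 114 × 2 × 4 = 58,368,000 bytes.
Track C: 8,000 × 114 × 1 × 2 = 1,824,000 bytes.
Track D: 8,000 × 114 × 1 × 4 = 3,648,000 bytes.
Track E: 88,200 × 114 × 1 × 2 = 20,109,600 bytes.
Total = 111,309,600 bytes = 111.31 MB.

111.31 MB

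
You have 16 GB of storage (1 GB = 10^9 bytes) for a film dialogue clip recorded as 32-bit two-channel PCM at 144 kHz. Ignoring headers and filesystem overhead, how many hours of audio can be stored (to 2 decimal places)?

Uncompressed byte rate = 144,000 × 4 × 2 = 1,152,000 bytes/s.
Capacity = 16 × 1,000,000,000 = 16,000,000,000 bytes.
16,000,000,000 / 1,152,000 ≈ 13888.89 s → 3.86 hours.

3.86 hours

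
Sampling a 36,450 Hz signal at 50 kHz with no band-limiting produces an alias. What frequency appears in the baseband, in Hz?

Nyquist = 50,000/2 = 25,000 Hz; 36,450 Hz exceeds it.
Alias = |36,450 − 1×50,000| = |36,450 − 50,000| = 13,550 Hz.

13,550 Hz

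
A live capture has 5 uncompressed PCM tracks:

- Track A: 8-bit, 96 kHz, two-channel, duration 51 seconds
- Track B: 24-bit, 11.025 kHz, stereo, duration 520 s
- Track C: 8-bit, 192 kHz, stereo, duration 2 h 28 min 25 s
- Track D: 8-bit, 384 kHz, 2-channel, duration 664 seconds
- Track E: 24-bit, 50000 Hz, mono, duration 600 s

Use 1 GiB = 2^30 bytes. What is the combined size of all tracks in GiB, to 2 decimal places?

3.78 GiB

Track A: 96,000 × 51 × 1 × 2 = 9,792,000 bytes.
Track B: 11,025 × 520 × 3 × 2 = 34,398,000 bytes.
Track C: 2 h 28 min 25 s = 8,905 s; 192,000 × 8,905 × 1 × 2 = 3,419,520,000 bytes.
Track D: 384,000 × 664 × 1 × 2 = 509,952,000 bytes.
Track E: 50,000 × 600 × 3 × 1 = 90,000,000 bytes.
Total = 4,063,662,000 bytes = 3.78 GiB.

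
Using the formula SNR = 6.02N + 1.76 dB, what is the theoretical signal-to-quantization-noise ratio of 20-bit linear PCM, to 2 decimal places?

122.16 dB

6.02 × 20 + 1.76 = 122.16 dB.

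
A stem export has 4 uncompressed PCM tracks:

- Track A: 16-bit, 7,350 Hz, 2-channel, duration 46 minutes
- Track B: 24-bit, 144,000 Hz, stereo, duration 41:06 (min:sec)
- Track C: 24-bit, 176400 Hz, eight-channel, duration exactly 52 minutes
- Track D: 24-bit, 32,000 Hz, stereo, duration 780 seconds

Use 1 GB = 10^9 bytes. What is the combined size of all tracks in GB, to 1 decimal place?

15.6 GB

Track A: 46 minutes = 2,760 s; 7,350 × 2,760 × 2 × 2 = 81,144,000 bytes.
Track B: 41:06 (min:sec) = 2,466 s; 144,000 × 2,466 × 3 × 2 = 2,130,624,000 bytes.
Track C: exactly 52 minutes = 3,120 s; 176,400 × 3,120 × 3 × 8 = 13,208,832,000 bytes.
Track D: 32,000 × 780 × 3 × 2 = 149,760,000 bytes.
Total = 15,570,360,000 bytes = 15.6 GB.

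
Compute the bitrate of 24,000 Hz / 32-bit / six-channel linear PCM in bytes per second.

576,000 bytes/s

Bit rate = 24,000 × 32 × 6 = 4,608,000 bits/s.
4,608,000 / 8 = 576,000 bytes/s.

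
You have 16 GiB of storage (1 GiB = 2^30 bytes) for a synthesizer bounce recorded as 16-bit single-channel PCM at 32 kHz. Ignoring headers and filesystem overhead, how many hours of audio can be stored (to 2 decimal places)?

74.57 hours

Uncompressed byte rate = 32,000 × 2 × 1 = 64,000 bytes/s.
Capacity = 16 × 1,073,741,824 = 17,179,869,184 bytes.
17,179,869,184 / 64,000 ≈ 268435.46 s → 74.57 hours.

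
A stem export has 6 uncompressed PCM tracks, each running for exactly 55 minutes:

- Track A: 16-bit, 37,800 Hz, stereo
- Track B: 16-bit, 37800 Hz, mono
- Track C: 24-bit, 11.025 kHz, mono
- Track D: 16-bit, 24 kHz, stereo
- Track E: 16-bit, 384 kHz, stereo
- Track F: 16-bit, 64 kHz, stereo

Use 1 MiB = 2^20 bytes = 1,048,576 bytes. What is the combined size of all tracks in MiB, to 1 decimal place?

exactly 55 minutes = 3,300 s.
Track A: 37,800 × 3,300 × 2 × 2 = 498,960,000 bytes.
Track B: 37,800 × 3,300 × 2 × 1 = 249,480,000 bytes.
Track C: 11,025 × 3,300 × 3 × 1 = 109,147,500 bytes.
Track D: 24,000 × 3,300 × 2 × 2 = 316,800,000 bytes.
Track E: 384,000 × 3,300 × 2 × 2 = 5,068,800,000 bytes.
Track F: 64,000 × 3,300 × 2 × 2 = 844,800,000 bytes.
Total = 7,087,987,500 bytes = 6759.6 MiB.

6759.6 MiB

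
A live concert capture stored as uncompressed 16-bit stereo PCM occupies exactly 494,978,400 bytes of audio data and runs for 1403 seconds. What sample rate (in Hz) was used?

88,200 Hz

Bytes = sample_rate × seconds × bytes_per_sample × channels.
sample_rate = 494,978,400 / (1,403 × 2 × 2) = 494,978,400 / 5,612 = 88,200 Hz.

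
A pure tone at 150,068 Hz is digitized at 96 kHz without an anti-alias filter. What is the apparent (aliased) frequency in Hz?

41,932 Hz

Nyquist = 96,000/2 = 48,000 Hz; 150,068 Hz exceeds it.
Alias = |150,068 − 2×96,000| = |150,068 − 192,000| = 41,932 Hz.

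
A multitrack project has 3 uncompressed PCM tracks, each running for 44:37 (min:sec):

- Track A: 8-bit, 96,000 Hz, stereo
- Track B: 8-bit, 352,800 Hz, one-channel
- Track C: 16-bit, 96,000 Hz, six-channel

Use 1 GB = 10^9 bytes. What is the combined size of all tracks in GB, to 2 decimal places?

4.54 GB

44:37 (min:sec) = 2,677 s.
Track A: 96,000 × 2,677 × 1 × 2 = 513,984,000 bytes.
Track B: 352,800 × 2,677 × 1 × 1 = 944,445,600 bytes.
Track C: 96,000 × 2,677 × 2 × 6 = 3,083,904,000 bytes.
Total = 4,542,333,600 bytes = 4.54 GB.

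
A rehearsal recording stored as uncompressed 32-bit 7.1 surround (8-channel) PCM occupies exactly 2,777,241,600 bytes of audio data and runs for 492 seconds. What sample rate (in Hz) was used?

176,400 Hz

Bytes = sample_rate × seconds × bytes_per_sample × channels.
sample_rate = 2,777,241,600 / (492 × 4 × 8) = 2,777,241,600 / 15,744 = 176,400 Hz.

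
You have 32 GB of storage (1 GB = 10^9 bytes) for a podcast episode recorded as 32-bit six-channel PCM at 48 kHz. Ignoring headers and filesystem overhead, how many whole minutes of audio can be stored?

Uncompressed byte rate = 48,000 × 4 × 6 = 1,152,000 bytes/s.
Capacity = 32 × 1,000,000,000 = 32,000,000,000 bytes.
32,000,000,000 / 1,152,000 ≈ 27777.78 s → 462 minutes.

462 minutes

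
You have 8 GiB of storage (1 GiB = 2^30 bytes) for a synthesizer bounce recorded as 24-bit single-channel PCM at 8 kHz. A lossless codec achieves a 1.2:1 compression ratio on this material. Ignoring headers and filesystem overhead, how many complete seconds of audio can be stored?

Uncompressed byte rate = 8,000 × 3 × 1 = 24,000 bytes/s.
After 1.2:1 compression, effective rate ≈ 20000 bytes/s.
Capacity = 8 × 1,073,741,824 = 8,589,934,592 bytes.
8,589,934,592 / effective rate ≈ 429496.73 s → 429,496 seconds.

429,496 seconds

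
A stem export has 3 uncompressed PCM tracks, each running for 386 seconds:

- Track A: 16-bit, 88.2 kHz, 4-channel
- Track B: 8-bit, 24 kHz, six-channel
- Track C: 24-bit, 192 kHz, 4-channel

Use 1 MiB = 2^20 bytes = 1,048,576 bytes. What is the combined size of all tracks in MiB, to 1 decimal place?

Track A: 88,200 × 386 × 2 × 4 = 272,361,600 bytes.
Track B: 24,000 × 386 × 1 × 6 = 55,584,000 bytes.
Track C: 192,000 × 386 × 3 × 4 = 889,344,000 bytes.
Total = 1,217,289,600 bytes = 1160.9 MiB.

1160.9 MiB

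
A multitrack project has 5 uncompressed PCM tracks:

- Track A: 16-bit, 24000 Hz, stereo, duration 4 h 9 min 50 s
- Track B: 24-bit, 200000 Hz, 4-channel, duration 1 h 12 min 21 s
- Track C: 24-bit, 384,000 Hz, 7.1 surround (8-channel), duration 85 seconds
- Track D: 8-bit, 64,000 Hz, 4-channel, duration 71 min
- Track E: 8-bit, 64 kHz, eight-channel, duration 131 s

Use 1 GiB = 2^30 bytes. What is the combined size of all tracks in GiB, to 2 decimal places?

Track A: 4 h 9 min 50 s = 14,990 s; 24,000 × 14,990 × 2 × 2 = 1,439,040,000 bytes.
Track B: 1 h 12 min 21 s = 4,341 s; 200,000 × 4,341 × 3 × 4 = 10,418,400,000 bytes.
Track C: 384,000 × 85 × 3 × 8 = 783,360,000 bytes.
Track D: 71 min = 4,260 s; 64,000 × 4,260 × 1 × 4 = 1,090,560,000 bytes.
Track E: 64,000 × 131 × 1 × 8 = 67,072,000 bytes.
Total = 13,798,432,000 bytes = 12.85 GiB.

12.85 GiB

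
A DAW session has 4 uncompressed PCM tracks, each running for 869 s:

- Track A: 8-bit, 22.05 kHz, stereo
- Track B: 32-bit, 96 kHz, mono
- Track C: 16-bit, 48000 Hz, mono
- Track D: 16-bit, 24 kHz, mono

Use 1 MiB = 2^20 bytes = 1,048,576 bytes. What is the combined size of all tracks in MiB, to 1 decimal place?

Track A: 22,050 × 869 × 1 × 2 = 38,322,900 bytes.
Track B: 96,000 × 869 × 4 × 1 = 333,696,000 bytes.
Track C: 48,000 × 869 × 2 × 1 = 83,424,000 bytes.
Track D: 24,000 × 869 × 2 × 1 = 41,712,000 bytes.
Total = 497,154,900 bytes = 474.1 MiB.

474.1 MiB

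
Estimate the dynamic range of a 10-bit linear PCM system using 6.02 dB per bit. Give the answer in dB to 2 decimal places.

60.20 dB

10 × 6.02 = 60.20 dB.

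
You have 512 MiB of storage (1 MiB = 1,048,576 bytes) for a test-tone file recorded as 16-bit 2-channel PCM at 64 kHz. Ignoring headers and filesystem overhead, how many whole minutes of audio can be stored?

34 minutes

Uncompressed byte rate = 64,000 × 2 × 2 = 256,000 bytes/s.
Capacity = 512 × 1,048,576 = 536,870,912 bytes.
536,870,912 / 256,000 ≈ 2097.15 s → 34 minutes.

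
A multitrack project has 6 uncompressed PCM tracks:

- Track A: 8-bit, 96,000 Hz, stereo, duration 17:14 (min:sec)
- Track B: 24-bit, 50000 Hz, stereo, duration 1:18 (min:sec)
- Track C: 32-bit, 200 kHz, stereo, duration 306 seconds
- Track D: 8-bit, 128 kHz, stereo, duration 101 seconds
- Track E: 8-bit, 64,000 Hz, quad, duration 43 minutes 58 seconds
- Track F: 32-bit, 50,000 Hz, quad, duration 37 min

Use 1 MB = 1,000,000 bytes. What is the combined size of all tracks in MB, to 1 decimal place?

Track A: 17:14 (min:sec) = 1,034 s; 96,000 × 1,034 × 1 × 2 = 198,528,000 bytes.
Track B: 1:18 (min:sec) = 78 s; 50,000 × 78 × 3 × 2 = 23,400,000 bytes.
Track C: 200,000 × 306 × 4 × 2 = 489,600,000 bytes.
Track D: 128,000 × 101 × 1 × 2 = 25,856,000 bytes.
Track E: 43 minutes 58 seconds = 2,638 s; 64,000 × 2,638 × 1 × 4 = 675,328,000 bytes.
Track F: 37 min = 2,220 s; 50,000 × 2,220 × 4 × 4 = 1,776,000,000 bytes.
Total = 3,188,712,000 bytes = 3188.7 MB.

3188.7 MB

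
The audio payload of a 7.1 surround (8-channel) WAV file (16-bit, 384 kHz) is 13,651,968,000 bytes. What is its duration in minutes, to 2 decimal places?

37.03 minutes

Byte rate = 384,000 × 2 × 8 = 6,144,000 bytes/s.
Duration = 13,651,968,000 / 6,144,000 = 2,222 s.
2,222 s / 60 = 37.03 minutes.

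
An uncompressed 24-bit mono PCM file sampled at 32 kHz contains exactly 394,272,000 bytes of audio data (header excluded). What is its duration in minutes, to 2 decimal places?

68.45 minutes

Byte rate = 32,000 × 3 × 1 = 96,000 bytes/s.
Duration = 394,272,000 / 96,000 = 4,107 s.
4,107 s / 60 = 68.45 minutes.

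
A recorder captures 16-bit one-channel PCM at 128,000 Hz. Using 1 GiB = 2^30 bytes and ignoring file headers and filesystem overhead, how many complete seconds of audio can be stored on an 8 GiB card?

33,554 seconds

Uncompressed byte rate = 128,000 × 2 × 1 = 256,000 bytes/s.
Capacity = 8 × 1,073,741,824 = 8,589,934,592 bytes.
8,589,934,592 / 256,000 ≈ 33554.43 s → 33,554 seconds.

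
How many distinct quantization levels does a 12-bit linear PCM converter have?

4,096 levels

2^12 = 4,096.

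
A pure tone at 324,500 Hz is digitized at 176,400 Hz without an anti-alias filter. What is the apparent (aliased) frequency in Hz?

Nyquist = 176,400/2 = 88,200 Hz; 324,500 Hz exceeds it.
Alias = |324,500 − 2×176,400| = |324,500 − 352,800| = 28,300 Hz.

28,300 Hz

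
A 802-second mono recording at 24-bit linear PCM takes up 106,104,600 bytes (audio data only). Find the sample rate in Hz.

Bytes = sample_rate × seconds × bytes_per_sample × channels.
sample_rate = 106,104,600 / (802 × 3 × 1) = 106,104,600 / 2,406 = 44,100 Hz.

44,100 Hz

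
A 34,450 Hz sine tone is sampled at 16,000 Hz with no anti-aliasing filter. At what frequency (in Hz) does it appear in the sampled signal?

2,450 Hz

Nyquist = 16,000/2 = 8,000 Hz; 34,450 Hz exceeds it.
Alias = |34,450 − 2×16,000| = |34,450 − 32,000| = 2,450 Hz.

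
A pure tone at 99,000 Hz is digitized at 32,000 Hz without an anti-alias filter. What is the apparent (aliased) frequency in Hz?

Nyquist = 32,000/2 = 16,000 Hz; 99,000 Hz exceeds it.
Alias = |99,000 − 3×32,000| = |99,000 − 96,000| = 3,000 Hz.

3,000 Hz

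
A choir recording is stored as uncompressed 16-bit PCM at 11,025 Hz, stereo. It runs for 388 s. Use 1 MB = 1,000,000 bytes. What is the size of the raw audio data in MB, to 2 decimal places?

Bytes = 11,025 samples/s × 388 s × 2 bytes/sample × 2 ch = 17,110,800 bytes.
17,110,800 / 1,000,000 = 17.11 MB.

17.11 MB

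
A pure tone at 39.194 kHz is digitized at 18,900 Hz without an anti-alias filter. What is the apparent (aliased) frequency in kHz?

Nyquist = 18,900/2 = 9,450 Hz; 39,194 Hz exceeds it.
Alias = |39,194 − 2×18,900| = |39,194 − 37,800| = 1,394 Hz = 1.394 kHz.

1.394 kHz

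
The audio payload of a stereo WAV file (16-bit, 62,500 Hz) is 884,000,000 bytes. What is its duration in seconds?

Byte rate = 62,500 × 2 × 2 = 250,000 bytes/s.
Duration = 884,000,000 / 250,000 = 3,536 s.

3,536 seconds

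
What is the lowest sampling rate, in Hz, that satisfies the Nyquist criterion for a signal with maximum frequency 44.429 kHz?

88,858 Hz

Minimum sample rate = 2 × 44,429 Hz = 88,858 Hz.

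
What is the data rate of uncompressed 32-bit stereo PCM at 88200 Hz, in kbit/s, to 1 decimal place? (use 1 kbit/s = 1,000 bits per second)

Bit rate = 88,200 × 32 × 2 = 5,644,800 bits/s.
= 5644.8 kbit/s.

5644.8 kbit/s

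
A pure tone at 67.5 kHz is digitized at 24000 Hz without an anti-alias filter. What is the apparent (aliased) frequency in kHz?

4.5 kHz

Nyquist = 24,000/2 = 12,000 Hz; 67,500 Hz exceeds it.
Alias = |67,500 − 3×24,000| = |67,500 − 72,000| = 4,500 Hz = 4.5 kHz.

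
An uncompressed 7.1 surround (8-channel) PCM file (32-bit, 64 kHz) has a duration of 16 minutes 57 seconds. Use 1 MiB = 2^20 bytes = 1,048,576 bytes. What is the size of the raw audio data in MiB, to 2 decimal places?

Duration = 16 minutes 57 seconds = 1,017 s.
Bytes = 64,000 samples/s × 1,017 s × 4 bytes/sample × 8 ch = 2,082,816,000 bytes.
2,082,816,000 / 1,048,576 = 1986.33 MiB.

1986.33 MiB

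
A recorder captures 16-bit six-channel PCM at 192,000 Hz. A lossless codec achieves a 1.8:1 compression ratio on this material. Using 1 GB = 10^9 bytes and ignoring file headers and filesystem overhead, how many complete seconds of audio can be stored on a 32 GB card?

25,000 seconds

Uncompressed byte rate = 192,000 × 2 × 6 = 2,304,000 bytes/s.
After 1.8:1 compression, effective rate ≈ 1280000 bytes/s.
Capacity = 32 × 1,000,000,000 = 32,000,000,000 bytes.
32,000,000,000 / effective rate ≈ 25000 s → 25,000 seconds.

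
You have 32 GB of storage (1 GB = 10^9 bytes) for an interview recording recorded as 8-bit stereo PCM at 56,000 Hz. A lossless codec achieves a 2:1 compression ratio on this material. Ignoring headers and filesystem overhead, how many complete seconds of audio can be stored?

571,428 seconds

Uncompressed byte rate = 56,000 × 1 × 2 = 112,000 bytes/s.
After 2:1 compression, effective rate ≈ 56000 bytes/s.
Capacity = 32 × 1,000,000,000 = 32,000,000,000 bytes.
32,000,000,000 / effective rate ≈ 571428.57 s → 571,428 seconds.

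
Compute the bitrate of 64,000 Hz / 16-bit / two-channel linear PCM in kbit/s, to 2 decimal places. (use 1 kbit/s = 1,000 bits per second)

2048.00 kbit/s

Bit rate = 64,000 × 16 × 2 = 2,048,000 bits/s.
= 2048.00 kbit/s.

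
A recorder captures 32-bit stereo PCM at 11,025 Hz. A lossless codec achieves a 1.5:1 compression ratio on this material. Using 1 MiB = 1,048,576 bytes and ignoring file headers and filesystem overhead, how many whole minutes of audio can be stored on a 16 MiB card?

4 minutes

Uncompressed byte rate = 11,025 × 4 × 2 = 88,200 bytes/s.
After 1.5:1 compression, effective rate ≈ 58800 bytes/s.
Capacity = 16 × 1,048,576 = 16,777,216 bytes.
16,777,216 / effective rate ≈ 285.33 s → 4 minutes.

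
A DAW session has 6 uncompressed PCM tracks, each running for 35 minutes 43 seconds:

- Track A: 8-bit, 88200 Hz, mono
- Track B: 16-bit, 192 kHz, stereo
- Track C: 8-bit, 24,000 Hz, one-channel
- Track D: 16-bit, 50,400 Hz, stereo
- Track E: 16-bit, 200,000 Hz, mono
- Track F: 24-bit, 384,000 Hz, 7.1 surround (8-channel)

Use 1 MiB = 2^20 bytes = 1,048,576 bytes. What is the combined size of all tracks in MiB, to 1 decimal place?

35 minutes 43 seconds = 2,143 s.
Track A: 88,200 × 2,143 × 1 × 1 = 189,012,600 bytes.
Track B: 192,000 × 2,143 × 2 × 2 = 1,645,824,000 bytes.
Track C: 24,000 × 2,143 × 1 × 1 = 51,432,000 bytes.
Track D: 50,400 × 2,143 × 2 × 2 = 432,028,800 bytes.
Track E: 200,000 × 2,143 × 2 × 1 = 857,200,000 bytes.
Track F: 384,000 × 2,143 × 3 × 8 = 19,749,888,000 bytes.
Total = 22,925,385,400 bytes = 21863.4 MiB.

21863.4 MiB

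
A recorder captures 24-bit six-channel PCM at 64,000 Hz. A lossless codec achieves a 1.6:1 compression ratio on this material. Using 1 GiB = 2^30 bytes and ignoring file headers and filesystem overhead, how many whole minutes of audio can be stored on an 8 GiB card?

198 minutes

Uncompressed byte rate = 64,000 × 3 × 6 = 1,152,000 bytes/s.
After 1.6:1 compression, effective rate ≈ 720000 bytes/s.
Capacity = 8 × 1,073,741,824 = 8,589,934,592 bytes.
8,589,934,592 / effective rate ≈ 11930.46 s → 198 minutes.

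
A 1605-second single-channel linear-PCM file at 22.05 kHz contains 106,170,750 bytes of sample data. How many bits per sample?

24 bits

Bytes per sample = 106,170,750 / (22,050 × 1,605 × 1) = 106,170,750 / 35,390,250 = 3.
Bit depth = 3 × 8 = 24 bits.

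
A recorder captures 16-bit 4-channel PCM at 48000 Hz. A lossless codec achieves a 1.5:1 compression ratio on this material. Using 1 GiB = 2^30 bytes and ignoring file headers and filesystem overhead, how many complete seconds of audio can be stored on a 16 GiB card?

67,108 seconds

Uncompressed byte rate = 48,000 × 2 × 4 = 384,000 bytes/s.
After 1.5:1 compression, effective rate ≈ 256000 bytes/s.
Capacity = 16 × 1,073,741,824 = 17,179,869,184 bytes.
17,179,869,184 / effective rate ≈ 67108.86 s → 67,108 seconds.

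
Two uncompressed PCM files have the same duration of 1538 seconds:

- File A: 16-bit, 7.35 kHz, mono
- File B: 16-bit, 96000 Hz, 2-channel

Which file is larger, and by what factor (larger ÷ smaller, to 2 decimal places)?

File A: 7,350 × 2 × 1 = 14,700 bytes/s.
File B: 96,000 × 2 × 2 = 384,000 bytes/s.
File B is larger; ratio = 590,592,000 / 22,608,600 = 26.12.

File B, by a factor of 26.12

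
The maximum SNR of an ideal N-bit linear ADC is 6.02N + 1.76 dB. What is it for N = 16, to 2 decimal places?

6.02 × 16 + 1.76 = 98.08 dB.

98.08 dB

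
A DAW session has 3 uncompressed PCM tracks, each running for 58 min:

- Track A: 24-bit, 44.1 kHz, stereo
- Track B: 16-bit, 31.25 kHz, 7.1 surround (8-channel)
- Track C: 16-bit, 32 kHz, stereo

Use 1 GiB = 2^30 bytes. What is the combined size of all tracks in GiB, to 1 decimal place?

58 min = 3,480 s.
Track A: 44,100 × 3,480 × 3 × 2 = 920,808,000 bytes.
Track B: 31,250 × 3,480 × 2 × 8 = 1,740,000,000 bytes.
Track C: 32,000 × 3,480 × 2 × 2 = 445,440,000 bytes.
Total = 3,106,248,000 bytes = 2.9 GiB.

2.9 GiB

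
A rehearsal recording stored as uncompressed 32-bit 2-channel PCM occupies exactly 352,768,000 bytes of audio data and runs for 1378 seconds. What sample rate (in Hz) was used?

Bytes = sample_rate × seconds × bytes_per_sample × channels.
sample_rate = 352,768,000 / (1,378 × 4 × 2) = 352,768,000 / 11,024 = 32,000 Hz.

32,000 Hz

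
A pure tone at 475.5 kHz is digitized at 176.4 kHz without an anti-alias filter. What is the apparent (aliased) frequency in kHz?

53.7 kHz

Nyquist = 176,400/2 = 88,200 Hz; 475,500 Hz exceeds it.
Alias = |475,500 − 3×176,400| = |475,500 − 529,200| = 53,700 Hz = 53.7 kHz.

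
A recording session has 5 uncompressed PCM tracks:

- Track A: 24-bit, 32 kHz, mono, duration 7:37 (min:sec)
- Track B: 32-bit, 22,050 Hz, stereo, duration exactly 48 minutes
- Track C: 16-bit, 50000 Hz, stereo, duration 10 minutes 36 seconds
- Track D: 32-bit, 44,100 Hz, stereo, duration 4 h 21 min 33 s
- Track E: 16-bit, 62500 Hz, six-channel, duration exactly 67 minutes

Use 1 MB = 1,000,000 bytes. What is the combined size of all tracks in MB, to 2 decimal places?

Track A: 7:37 (min:sec) = 457 s; 32,000 × 457 × 3 × 1 = 43,872,000 bytes.
Track B: exactly 48 minutes = 2,880 s; 22,050 × 2,880 × 4 × 2 = 508,032,000 bytes.
Track C: 10 minutes 36 seconds = 636 s; 50,000 × 636 × 2 × 2 = 127,200,000 bytes.
Track D: 4 h 21 min 33 s = 15,693 s; 44,100 × 15,693 × 4 × 2 = 5,536,490,400 bytes.
Track E: exactly 67 minutes = 4,020 s; 62,500 × 4,020 × 2 × 6 = 3,015,000,000 bytes.
Total = 9,230,594,400 bytes = 9230.59 MB.

9230.59 MB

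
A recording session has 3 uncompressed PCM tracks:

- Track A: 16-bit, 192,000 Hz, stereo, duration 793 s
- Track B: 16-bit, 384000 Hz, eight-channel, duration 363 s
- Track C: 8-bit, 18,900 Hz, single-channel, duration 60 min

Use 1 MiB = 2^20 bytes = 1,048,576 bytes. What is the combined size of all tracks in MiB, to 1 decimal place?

Track A: 192,000 × 793 × 2 × 2 = 609,024,000 bytes.
Track B: 384,000 × 363 × 2 × 8 = 2,230,272,000 bytes.
Track C: 60 min = 3,600 s; 18,900 × 3,600 × 1 × 1 = 68,040,000 bytes.
Total = 2,907,336,000 bytes = 2772.7 MiB.

2772.7 MiB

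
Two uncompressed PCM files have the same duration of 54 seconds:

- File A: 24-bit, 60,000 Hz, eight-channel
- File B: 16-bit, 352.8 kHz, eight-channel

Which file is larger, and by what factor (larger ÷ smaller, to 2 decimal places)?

File B, by a factor of 3.92

File A: 60,000 × 3 × 8 = 1,440,000 bytes/s.
File B: 352,800 × 2 × 8 = 5,644,800 bytes/s.
File B is larger; ratio = 304,819,200 / 77,760,000 = 3.92.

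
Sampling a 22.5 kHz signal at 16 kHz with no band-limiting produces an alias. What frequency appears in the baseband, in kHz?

6.5 kHz

Nyquist = 16,000/2 = 8,000 Hz; 22,500 Hz exceeds it.
Alias = |22,500 − 1×16,000| = |22,500 − 16,000| = 6,500 Hz = 6.5 kHz.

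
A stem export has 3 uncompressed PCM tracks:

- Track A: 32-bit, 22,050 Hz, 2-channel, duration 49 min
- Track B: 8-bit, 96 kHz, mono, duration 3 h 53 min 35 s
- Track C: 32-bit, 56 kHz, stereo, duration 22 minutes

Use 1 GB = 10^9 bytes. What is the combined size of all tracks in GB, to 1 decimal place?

Track A: 49 min = 2,940 s; 22,050 × 2,940 × 4 × 2 = 518,616,000 bytes.
Track B: 3 h 53 min 35 s = 14,015 s; 96,000 × 14,015 × 1 × 1 = 1,345,440,000 bytes.
Track C: 22 minutes = 1,320 s; 56,000 × 1,320 × 4 × 2 = 591,360,000 bytes.
Total = 2,455,416,000 bytes = 2.5 GB.

2.5 GB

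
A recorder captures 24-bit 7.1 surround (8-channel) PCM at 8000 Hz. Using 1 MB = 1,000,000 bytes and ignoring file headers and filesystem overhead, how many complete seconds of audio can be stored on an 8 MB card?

Uncompressed byte rate = 8,000 × 3 × 8 = 192,000 bytes/s.
Capacity = 8 × 1,000,000 = 8,000,000 bytes.
8,000,000 / 192,000 ≈ 41.67 s → 41 seconds.

41 seconds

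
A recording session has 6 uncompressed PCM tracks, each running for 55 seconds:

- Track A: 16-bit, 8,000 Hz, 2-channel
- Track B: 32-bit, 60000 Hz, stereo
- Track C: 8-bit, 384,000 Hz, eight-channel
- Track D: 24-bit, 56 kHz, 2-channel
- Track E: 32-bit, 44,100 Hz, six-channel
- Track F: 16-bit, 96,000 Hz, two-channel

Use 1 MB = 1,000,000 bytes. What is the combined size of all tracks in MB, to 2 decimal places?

Track A: 8,000 × 55 × 2 × 2 = 1,760,000 bytes.
Track B: 60,000 × 55 × 4 × 2 = 26,400,000 bytes.
Track C: 384,000 × 55 × 1 × 8 = 168,960,000 bytes.
Track D: 56,000 × 55 × 3 × 2 = 18,480,000 bytes.
Track E: 44,100 × 55 × 4 × 6 = 58,212,000 bytes.
Track F: 96,000 × 55 × 2 × 2 = 21,120,000 bytes.
Total = 294,932,000 bytes = 294.93 MB.

294.93 MB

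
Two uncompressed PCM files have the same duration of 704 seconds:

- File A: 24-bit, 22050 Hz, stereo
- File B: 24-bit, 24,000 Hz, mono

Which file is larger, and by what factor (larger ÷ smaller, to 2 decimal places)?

File A, by a factor of 1.84

File A: 22,050 × 3 × 2 = 132,300 bytes/s.
File B: 24,000 × 3 × 1 = 72,000 bytes/s.
File A is larger; ratio = 93,139,200 / 50,688,000 = 1.84.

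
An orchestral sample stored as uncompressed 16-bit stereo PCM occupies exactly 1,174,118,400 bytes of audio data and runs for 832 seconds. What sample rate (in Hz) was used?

352,800 Hz

Bytes = sample_rate × seconds × bytes_per_sample × channels.
sample_rate = 1,174,118,400 / (832 × 2 × 2) = 1,174,118,400 / 3,328 = 352,800 Hz.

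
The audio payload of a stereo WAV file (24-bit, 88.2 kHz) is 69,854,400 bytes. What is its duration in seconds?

132 seconds

Byte rate = 88,200 × 3 × 2 = 529,200 bytes/s.
Duration = 69,854,400 / 529,200 = 132 s.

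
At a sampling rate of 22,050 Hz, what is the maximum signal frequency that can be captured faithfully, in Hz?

11,025 Hz

Nyquist frequency = sample rate / 2 = 22,050 / 2 = 11,025 Hz.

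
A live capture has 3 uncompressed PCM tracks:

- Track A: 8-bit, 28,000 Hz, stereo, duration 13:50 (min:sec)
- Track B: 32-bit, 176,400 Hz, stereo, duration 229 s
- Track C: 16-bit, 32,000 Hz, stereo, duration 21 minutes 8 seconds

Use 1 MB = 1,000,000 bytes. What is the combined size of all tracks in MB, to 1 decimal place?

531.9 MB

Track A: 13:50 (min:sec) = 830 s; 28,000 × 830 × 1 × 2 = 46,480,000 bytes.
Track B: 176,400 × 229 × 4 × 2 = 323,164,800 bytes.
Track C: 21 minutes 8 seconds = 1,268 s; 32,000 × 1,268 × 2 × 2 = 162,304,000 bytes.
Total = 531,948,800 bytes = 531.9 MB.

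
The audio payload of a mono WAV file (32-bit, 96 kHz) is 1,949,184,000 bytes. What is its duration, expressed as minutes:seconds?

Byte rate = 96,000 × 4 × 1 = 384,000 bytes/s.
Duration = 1,949,184,000 / 384,000 = 5,076 s.
5,076 s = 84:36.

84:36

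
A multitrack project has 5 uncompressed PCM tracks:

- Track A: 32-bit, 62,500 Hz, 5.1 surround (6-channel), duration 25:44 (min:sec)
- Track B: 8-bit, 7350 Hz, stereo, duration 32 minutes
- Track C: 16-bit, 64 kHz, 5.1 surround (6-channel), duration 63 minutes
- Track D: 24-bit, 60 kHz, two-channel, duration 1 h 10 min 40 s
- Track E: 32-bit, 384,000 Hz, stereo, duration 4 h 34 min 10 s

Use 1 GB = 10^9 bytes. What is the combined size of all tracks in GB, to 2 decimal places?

Track A: 25:44 (min:sec) = 1,544 s; 62,500 × 1,544 × 4 × 6 = 2,316,000,000 bytes.
Track B: 32 minutes = 1,920 s; 7,350 × 1,920 × 1 × 2 = 28,224,000 bytes.
Track C: 63 minutes = 3,780 s; 64,000 × 3,780 × 2 × 6 = 2,903,040,000 bytes.
Track D: 1 h 10 min 40 s = 4,240 s; 60,000 × 4,240 × 3 × 2 = 1,526,400,000 bytes.
Track E: 4 h 34 min 10 s = 16,450 s; 384,000 × 16,450 × 4 × 2 = 50,534,400,000 bytes.
Total = 57,308,064,000 bytes = 57.31 GB.

57.31 GB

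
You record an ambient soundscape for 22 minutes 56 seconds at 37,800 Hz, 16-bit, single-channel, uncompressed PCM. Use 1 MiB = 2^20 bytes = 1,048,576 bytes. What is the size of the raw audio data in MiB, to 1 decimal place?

99.2 MiB

Duration = 22 minutes 56 seconds = 1,376 s.
Bytes = 37,800 samples/s × 1,376 s × 2 bytes/sample × 1 ch = 104,025,600 bytes.
104,025,600 / 1,048,576 = 99.2 MiB.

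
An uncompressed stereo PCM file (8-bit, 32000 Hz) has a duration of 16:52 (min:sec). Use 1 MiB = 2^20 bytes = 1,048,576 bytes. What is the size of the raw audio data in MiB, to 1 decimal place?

Duration = 16:52 (min:sec) = 1,012 s.
Bytes = 32,000 samples/s × 1,012 s × 1 bytes/sample × 2 ch = 64,768,000 bytes.
64,768,000 / 1,048,576 = 61.8 MiB.

61.8 MiB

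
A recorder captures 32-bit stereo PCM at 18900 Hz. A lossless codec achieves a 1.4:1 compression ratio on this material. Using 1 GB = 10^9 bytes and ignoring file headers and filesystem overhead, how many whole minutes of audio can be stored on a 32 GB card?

4,938 minutes

Uncompressed byte rate = 18,900 × 4 × 2 = 151,200 bytes/s.
After 1.4:1 compression, effective rate ≈ 108000 bytes/s.
Capacity = 32 × 1,000,000,000 = 32,000,000,000 bytes.
32,000,000,000 / effective rate ≈ 296296.3 s → 4,938 minutes.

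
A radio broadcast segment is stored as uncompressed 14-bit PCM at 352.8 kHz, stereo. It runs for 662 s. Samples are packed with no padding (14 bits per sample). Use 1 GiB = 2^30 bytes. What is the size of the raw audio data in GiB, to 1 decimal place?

Bits = 352,800 × 662 × 14 × 2 = 6,539,500,800 bits = 817,437,600 bytes.
817,437,600 / 1,073,741,824 = 0.8 GiB.

0.8 GiB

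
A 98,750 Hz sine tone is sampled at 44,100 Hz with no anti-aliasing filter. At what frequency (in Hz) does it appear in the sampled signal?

10,550 Hz

Nyquist = 44,100/2 = 22,050 Hz; 98,750 Hz exceeds it.
Alias = |98,750 − 2×44,100| = |98,750 − 88,200| = 10,550 Hz.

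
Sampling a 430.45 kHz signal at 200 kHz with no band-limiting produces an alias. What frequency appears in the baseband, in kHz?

30.45 kHz

Nyquist = 200,000/2 = 100,000 Hz; 430,450 Hz exceeds it.
Alias = |430,450 − 2×200,000| = |430,450 − 400,000| = 30,450 Hz = 30.45 kHz.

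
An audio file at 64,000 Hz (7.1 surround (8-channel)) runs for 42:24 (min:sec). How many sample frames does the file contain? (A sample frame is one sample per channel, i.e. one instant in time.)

162,816,000 sample frames

42:24 (min:sec) = 2,544 s.
64,000 samples/s × 2,544 s = 162,816,000 frames.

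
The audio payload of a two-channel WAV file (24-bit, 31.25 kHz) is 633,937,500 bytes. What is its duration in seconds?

Byte rate = 31,250 × 3 × 2 = 187,500 bytes/s.
Duration = 633,937,500 / 187,500 = 3,381 s.

3,381 seconds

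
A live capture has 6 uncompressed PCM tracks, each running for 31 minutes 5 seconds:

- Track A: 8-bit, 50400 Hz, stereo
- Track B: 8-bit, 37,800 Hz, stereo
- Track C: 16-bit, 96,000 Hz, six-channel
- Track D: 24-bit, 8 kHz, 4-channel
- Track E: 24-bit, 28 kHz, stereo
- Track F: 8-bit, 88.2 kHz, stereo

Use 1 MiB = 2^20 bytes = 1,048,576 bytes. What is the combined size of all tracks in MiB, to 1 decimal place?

31 minutes 5 seconds = 1,865 s.
Track A: 50,400 × 1,865 × 1 × 2 = 187,992,000 bytes.
Track B: 37,800 × 1,865 × 1 × 2 = 140,994,000 bytes.
Track C: 96,000 × 1,865 × 2 × 6 = 2,148,480,000 bytes.
Track D: 8,000 × 1,865 × 3 × 4 = 179,040,000 bytes.
Track E: 28,000 × 1,865 × 3 × 2 = 313,320,000 bytes.
Track F: 88,200 × 1,865 × 1 × 2 = 328,986,000 bytes.
Total = 3,298,812,000 bytes = 3146.0 MiB.

3146.0 MiB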